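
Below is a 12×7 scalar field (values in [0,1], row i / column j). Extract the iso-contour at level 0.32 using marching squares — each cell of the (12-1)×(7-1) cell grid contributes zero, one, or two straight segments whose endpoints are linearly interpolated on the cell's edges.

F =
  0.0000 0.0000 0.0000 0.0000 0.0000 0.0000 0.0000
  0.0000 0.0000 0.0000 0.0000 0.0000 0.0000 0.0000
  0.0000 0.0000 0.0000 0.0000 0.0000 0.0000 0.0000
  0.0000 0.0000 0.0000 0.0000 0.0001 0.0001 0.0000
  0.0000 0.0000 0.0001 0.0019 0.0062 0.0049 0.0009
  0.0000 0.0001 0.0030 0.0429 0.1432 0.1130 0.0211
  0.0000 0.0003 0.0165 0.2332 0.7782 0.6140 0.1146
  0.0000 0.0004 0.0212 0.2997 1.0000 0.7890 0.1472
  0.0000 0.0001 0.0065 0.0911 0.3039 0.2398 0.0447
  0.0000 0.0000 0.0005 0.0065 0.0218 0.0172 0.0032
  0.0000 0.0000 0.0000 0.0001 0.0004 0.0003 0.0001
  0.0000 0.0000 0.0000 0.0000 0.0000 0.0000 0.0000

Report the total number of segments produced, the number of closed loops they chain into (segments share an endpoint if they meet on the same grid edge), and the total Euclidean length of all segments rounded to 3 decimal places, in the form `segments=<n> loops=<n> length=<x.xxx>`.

cell (5,3): code 0100 → (5.278,4.000)–(6.000,3.159)
cell (5,4): code 1100 → (5.413,5.000)–(5.278,4.000)
cell (5,5): code 1000 → (6.000,5.589)–(5.413,5.000)
cell (6,3): code 0110 → (6.000,3.159)–(7.000,3.029)
cell (6,5): code 1001 → (7.000,5.731)–(6.000,5.589)
cell (7,3): code 0010 → (7.000,3.029)–(7.977,4.000)
cell (7,4): code 0011 → (7.977,4.000)–(7.854,5.000)
cell (7,5): code 0001 → (7.854,5.000)–(7.000,5.731)
total: 8 segments, chained into 1 closed loop(s), length Σ = 8.475528

segments=8 loops=1 length=8.476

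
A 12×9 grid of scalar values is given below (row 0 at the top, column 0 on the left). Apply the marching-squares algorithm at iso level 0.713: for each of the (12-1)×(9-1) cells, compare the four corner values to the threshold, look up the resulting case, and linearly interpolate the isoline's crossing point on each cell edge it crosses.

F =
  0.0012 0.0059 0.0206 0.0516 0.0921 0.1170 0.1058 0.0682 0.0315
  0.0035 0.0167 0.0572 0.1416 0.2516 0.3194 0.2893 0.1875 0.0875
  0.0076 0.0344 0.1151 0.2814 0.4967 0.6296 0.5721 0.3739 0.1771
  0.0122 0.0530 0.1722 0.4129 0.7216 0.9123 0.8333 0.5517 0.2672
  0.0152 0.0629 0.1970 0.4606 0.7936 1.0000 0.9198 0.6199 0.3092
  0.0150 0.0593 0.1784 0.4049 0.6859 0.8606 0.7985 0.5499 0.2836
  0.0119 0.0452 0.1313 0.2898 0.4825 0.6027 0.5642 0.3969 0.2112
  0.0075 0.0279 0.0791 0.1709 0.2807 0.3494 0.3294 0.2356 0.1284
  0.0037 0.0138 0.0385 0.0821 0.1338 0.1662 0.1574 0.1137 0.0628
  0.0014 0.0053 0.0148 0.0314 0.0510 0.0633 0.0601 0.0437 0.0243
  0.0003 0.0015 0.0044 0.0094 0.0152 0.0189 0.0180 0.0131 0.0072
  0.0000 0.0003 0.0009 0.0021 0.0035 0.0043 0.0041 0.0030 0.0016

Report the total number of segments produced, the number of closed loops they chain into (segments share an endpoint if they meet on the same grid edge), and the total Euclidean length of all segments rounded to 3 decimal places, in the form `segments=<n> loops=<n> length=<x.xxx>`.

cell (2,3): code 0100 → (2.962,4.000)–(3.000,3.972)
cell (2,4): code 1100 → (2.295,5.000)–(2.962,4.000)
cell (2,5): code 1100 → (2.539,6.000)–(2.295,5.000)
cell (2,6): code 1000 → (3.000,6.427)–(2.539,6.000)
cell (3,3): code 0110 → (3.000,3.972)–(4.000,3.758)
cell (3,6): code 1001 → (4.000,6.690)–(3.000,6.427)
cell (4,3): code 0010 → (4.000,3.758)–(4.748,4.000)
cell (4,4): code 0111 → (4.748,4.000)–(5.000,4.155)
cell (4,6): code 1001 → (5.000,6.344)–(4.000,6.690)
cell (5,4): code 0010 → (5.000,4.155)–(5.572,5.000)
cell (5,5): code 0011 → (5.572,5.000)–(5.365,6.000)
cell (5,6): code 0001 → (5.365,6.000)–(5.000,6.344)
total: 12 segments, chained into 1 closed loop(s), length Σ = 9.646746

segments=12 loops=1 length=9.647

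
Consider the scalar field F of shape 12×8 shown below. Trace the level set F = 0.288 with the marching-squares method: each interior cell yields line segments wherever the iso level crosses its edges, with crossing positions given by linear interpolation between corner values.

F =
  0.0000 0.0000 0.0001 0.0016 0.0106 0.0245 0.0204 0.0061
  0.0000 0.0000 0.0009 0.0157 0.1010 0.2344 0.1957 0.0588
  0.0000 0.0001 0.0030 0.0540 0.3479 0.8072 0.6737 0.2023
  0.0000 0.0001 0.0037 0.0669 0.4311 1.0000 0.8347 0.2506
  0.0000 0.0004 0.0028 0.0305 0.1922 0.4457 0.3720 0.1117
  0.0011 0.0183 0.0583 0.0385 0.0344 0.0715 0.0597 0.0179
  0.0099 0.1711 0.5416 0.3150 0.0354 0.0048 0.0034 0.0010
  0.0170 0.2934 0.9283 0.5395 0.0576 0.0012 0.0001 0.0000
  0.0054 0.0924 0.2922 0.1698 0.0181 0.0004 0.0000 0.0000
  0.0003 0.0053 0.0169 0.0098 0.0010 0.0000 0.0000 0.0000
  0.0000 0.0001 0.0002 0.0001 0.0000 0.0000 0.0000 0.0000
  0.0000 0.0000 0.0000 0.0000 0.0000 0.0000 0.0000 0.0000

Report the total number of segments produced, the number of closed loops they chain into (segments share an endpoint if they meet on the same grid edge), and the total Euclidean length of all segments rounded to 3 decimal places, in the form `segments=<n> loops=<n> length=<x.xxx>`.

cell (1,3): code 0100 → (1.757,4.000)–(2.000,3.796)
cell (1,4): code 1100 → (1.094,5.000)–(1.757,4.000)
cell (1,5): code 1100 → (1.193,6.000)–(1.094,5.000)
cell (1,6): code 1000 → (2.000,6.818)–(1.193,6.000)
cell (2,3): code 0110 → (2.000,3.796)–(3.000,3.607)
cell (2,6): code 1001 → (3.000,6.936)–(2.000,6.818)
cell (3,3): code 0010 → (3.000,3.607)–(3.599,4.000)
cell (3,4): code 0111 → (3.599,4.000)–(4.000,4.378)
cell (3,6): code 1001 → (4.000,6.323)–(3.000,6.936)
cell (4,4): code 0010 → (4.000,4.378)–(4.421,5.000)
cell (4,5): code 0011 → (4.421,5.000)–(4.269,6.000)
cell (4,6): code 0001 → (4.269,6.000)–(4.000,6.323)
cell (5,1): code 0100 → (5.475,2.000)–(6.000,1.316)
cell (5,2): code 1100 → (5.902,3.000)–(5.475,2.000)
cell (5,3): code 1000 → (6.000,3.097)–(5.902,3.000)
cell (6,0): code 0100 → (6.956,1.000)–(7.000,0.980)
cell (6,1): code 1110 → (6.000,1.316)–(6.956,1.000)
cell (6,3): code 1001 → (7.000,3.522)–(6.000,3.097)
cell (7,0): code 0010 → (7.000,0.980)–(7.027,1.000)
cell (7,1): code 0111 → (7.027,1.000)–(8.000,1.979)
cell (7,2): code 1011 → (8.000,2.034)–(7.680,3.000)
cell (7,3): code 0001 → (7.680,3.000)–(7.000,3.522)
cell (8,1): code 0010 → (8.000,1.979)–(8.015,2.000)
cell (8,2): code 0001 → (8.015,2.000)–(8.000,2.034)
total: 24 segments, chained into 2 closed loop(s), length Σ = 17.899844

segments=24 loops=2 length=17.900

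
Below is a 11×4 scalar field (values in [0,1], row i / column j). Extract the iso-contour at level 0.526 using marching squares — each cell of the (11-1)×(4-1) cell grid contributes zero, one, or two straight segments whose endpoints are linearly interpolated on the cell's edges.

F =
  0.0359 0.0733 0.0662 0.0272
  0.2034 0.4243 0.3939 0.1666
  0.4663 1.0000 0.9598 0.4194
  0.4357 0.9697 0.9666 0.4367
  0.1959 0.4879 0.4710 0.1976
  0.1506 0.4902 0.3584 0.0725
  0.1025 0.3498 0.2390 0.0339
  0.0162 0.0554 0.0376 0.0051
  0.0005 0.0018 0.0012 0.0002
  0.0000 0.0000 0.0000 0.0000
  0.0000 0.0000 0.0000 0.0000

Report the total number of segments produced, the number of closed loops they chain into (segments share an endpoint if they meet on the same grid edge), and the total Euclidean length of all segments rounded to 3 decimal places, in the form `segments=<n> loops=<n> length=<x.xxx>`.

segments=8 loops=1 length=8.783

cell (1,0): code 0100 → (1.177,1.000)–(2.000,0.112)
cell (1,1): code 1100 → (1.233,2.000)–(1.177,1.000)
cell (1,2): code 1000 → (2.000,2.803)–(1.233,2.000)
cell (2,0): code 0110 → (2.000,0.112)–(3.000,0.169)
cell (2,2): code 1001 → (3.000,2.831)–(2.000,2.803)
cell (3,0): code 0010 → (3.000,0.169)–(3.921,1.000)
cell (3,1): code 0011 → (3.921,1.000)–(3.889,2.000)
cell (3,2): code 0001 → (3.889,2.000)–(3.000,2.831)
total: 8 segments, chained into 1 closed loop(s), length Σ = 8.782817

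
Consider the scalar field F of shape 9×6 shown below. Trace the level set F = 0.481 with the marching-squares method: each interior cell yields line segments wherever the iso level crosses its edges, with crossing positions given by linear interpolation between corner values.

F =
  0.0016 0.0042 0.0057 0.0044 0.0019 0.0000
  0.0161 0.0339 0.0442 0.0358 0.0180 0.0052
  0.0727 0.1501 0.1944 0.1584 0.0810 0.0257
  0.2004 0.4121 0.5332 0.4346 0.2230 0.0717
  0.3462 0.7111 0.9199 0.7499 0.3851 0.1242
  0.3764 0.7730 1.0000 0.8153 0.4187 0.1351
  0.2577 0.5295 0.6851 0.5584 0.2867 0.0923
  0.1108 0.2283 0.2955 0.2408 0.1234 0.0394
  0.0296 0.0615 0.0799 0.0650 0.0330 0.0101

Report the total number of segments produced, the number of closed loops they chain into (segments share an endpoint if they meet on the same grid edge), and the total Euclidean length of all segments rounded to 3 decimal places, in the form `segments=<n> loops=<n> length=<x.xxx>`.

segments=14 loops=1 length=11.257

cell (2,1): code 0100 → (2.846,2.000)–(3.000,1.569)
cell (2,2): code 1000 → (3.000,2.529)–(2.846,2.000)
cell (3,0): code 0100 → (3.230,1.000)–(4.000,0.369)
cell (3,1): code 1110 → (3.000,1.569)–(3.230,1.000)
cell (3,2): code 1101 → (3.147,3.000)–(3.000,2.529)
cell (3,3): code 1000 → (4.000,3.737)–(3.147,3.000)
cell (4,0): code 0110 → (4.000,0.369)–(5.000,0.264)
cell (4,3): code 1001 → (5.000,3.843)–(4.000,3.737)
cell (5,0): code 0110 → (5.000,0.264)–(6.000,0.822)
cell (5,3): code 1001 → (6.000,3.285)–(5.000,3.843)
cell (6,0): code 0010 → (6.000,0.822)–(6.161,1.000)
cell (6,1): code 0011 → (6.161,1.000)–(6.524,2.000)
cell (6,2): code 0011 → (6.524,2.000)–(6.244,3.000)
cell (6,3): code 0001 → (6.244,3.000)–(6.000,3.285)
total: 14 segments, chained into 1 closed loop(s), length Σ = 11.257122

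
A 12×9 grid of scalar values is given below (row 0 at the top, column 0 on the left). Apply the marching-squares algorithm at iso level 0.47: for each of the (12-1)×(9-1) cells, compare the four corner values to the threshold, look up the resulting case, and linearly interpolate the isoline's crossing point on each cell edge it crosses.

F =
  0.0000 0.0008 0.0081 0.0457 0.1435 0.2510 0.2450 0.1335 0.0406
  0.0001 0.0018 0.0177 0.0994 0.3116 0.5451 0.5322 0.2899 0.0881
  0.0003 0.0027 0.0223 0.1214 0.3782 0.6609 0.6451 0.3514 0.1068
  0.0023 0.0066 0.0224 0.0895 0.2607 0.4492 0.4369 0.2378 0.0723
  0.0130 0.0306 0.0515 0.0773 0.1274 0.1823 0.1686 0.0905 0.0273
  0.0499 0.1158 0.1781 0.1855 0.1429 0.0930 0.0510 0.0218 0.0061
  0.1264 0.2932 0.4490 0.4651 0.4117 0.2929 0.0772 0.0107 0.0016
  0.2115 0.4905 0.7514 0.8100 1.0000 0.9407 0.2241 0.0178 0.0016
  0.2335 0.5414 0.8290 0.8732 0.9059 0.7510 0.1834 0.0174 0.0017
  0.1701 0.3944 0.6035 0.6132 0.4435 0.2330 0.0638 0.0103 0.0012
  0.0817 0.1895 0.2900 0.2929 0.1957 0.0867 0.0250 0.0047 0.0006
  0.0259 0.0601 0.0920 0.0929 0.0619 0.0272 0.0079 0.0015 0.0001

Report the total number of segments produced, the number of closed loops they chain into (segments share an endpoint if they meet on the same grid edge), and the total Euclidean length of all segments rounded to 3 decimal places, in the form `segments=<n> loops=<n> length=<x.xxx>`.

segments=24 loops=2 length=20.341

cell (0,4): code 0100 → (0.745,5.000)–(1.000,4.678)
cell (0,5): code 1100 → (0.783,6.000)–(0.745,5.000)
cell (0,6): code 1000 → (1.000,6.257)–(0.783,6.000)
cell (1,4): code 0110 → (1.000,4.678)–(2.000,4.325)
cell (1,6): code 1001 → (2.000,6.596)–(1.000,6.257)
cell (2,4): code 0010 → (2.000,4.325)–(2.902,5.000)
cell (2,5): code 0011 → (2.902,5.000)–(2.841,6.000)
cell (2,6): code 0001 → (2.841,6.000)–(2.000,6.596)
cell (6,0): code 0100 → (6.896,1.000)–(7.000,0.927)
cell (6,1): code 1100 → (6.069,2.000)–(6.896,1.000)
cell (6,2): code 1100 → (6.014,3.000)–(6.069,2.000)
cell (6,3): code 1100 → (6.099,4.000)–(6.014,3.000)
cell (6,4): code 1100 → (6.273,5.000)–(6.099,4.000)
cell (6,5): code 1000 → (7.000,5.657)–(6.273,5.000)
cell (7,0): code 0110 → (7.000,0.927)–(8.000,0.768)
cell (7,5): code 1001 → (8.000,5.495)–(7.000,5.657)
cell (8,0): code 0010 → (8.000,0.768)–(8.486,1.000)
cell (8,1): code 0111 → (8.486,1.000)–(9.000,1.362)
cell (8,3): code 1011 → (9.000,3.844)–(8.943,4.000)
cell (8,4): code 0011 → (8.943,4.000)–(8.542,5.000)
cell (8,5): code 0001 → (8.542,5.000)–(8.000,5.495)
cell (9,1): code 0010 → (9.000,1.362)–(9.426,2.000)
cell (9,2): code 0011 → (9.426,2.000)–(9.447,3.000)
cell (9,3): code 0001 → (9.447,3.000)–(9.000,3.844)
total: 24 segments, chained into 2 closed loop(s), length Σ = 20.340579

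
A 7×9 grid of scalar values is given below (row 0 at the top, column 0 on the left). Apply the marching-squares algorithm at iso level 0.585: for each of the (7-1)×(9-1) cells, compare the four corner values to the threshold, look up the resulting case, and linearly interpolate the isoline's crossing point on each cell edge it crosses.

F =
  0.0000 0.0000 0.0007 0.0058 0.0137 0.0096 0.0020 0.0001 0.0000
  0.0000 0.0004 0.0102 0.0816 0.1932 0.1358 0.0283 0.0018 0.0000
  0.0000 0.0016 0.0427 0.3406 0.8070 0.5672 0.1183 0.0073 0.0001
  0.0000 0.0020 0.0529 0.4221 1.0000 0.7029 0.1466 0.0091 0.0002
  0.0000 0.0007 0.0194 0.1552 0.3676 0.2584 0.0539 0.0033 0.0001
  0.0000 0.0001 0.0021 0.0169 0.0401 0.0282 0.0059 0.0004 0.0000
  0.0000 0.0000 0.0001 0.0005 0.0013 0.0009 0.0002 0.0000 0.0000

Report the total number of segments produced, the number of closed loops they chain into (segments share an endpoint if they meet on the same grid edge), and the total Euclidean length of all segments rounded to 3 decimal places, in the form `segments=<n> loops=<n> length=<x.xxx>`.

cell (1,3): code 0100 → (1.638,4.000)–(2.000,3.524)
cell (1,4): code 1000 → (2.000,4.926)–(1.638,4.000)
cell (2,3): code 0110 → (2.000,3.524)–(3.000,3.282)
cell (2,4): code 1101 → (2.131,5.000)–(2.000,4.926)
cell (2,5): code 1000 → (3.000,5.212)–(2.131,5.000)
cell (3,3): code 0010 → (3.000,3.282)–(3.656,4.000)
cell (3,4): code 0011 → (3.656,4.000)–(3.265,5.000)
cell (3,5): code 0001 → (3.265,5.000)–(3.000,5.212)
total: 8 segments, chained into 1 closed loop(s), length Σ = 6.051671

segments=8 loops=1 length=6.052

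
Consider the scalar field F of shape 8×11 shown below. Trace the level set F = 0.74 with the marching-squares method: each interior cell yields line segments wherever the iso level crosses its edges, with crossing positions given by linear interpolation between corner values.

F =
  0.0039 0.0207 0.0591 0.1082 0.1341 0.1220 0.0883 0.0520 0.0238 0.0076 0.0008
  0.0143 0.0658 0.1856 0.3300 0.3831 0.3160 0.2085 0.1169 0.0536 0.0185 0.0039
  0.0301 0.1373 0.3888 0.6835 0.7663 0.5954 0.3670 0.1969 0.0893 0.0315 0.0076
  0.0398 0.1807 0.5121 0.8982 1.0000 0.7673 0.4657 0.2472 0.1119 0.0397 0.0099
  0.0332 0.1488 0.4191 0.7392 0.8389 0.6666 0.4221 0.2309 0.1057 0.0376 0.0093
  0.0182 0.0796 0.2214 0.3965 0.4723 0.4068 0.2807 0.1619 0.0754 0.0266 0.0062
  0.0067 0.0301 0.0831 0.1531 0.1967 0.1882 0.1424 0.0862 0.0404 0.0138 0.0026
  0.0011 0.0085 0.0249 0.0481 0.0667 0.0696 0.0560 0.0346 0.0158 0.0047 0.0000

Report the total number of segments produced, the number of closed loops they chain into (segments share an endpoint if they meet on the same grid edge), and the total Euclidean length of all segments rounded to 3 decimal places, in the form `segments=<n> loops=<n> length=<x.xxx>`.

cell (1,3): code 0100 → (1.931,4.000)–(2.000,3.682)
cell (1,4): code 1000 → (2.000,4.154)–(1.931,4.000)
cell (2,2): code 0100 → (2.263,3.000)–(3.000,2.590)
cell (2,3): code 1110 → (2.000,3.682)–(2.263,3.000)
cell (2,4): code 1101 → (2.841,5.000)–(2.000,4.154)
cell (2,5): code 1000 → (3.000,5.091)–(2.841,5.000)
cell (3,2): code 0010 → (3.000,2.590)–(3.995,3.000)
cell (3,3): code 0111 → (3.995,3.000)–(4.000,3.008)
cell (3,4): code 1011 → (4.000,4.574)–(3.271,5.000)
cell (3,5): code 0001 → (3.271,5.000)–(3.000,5.091)
cell (4,3): code 0010 → (4.000,3.008)–(4.270,4.000)
cell (4,4): code 0001 → (4.270,4.000)–(4.000,4.574)
total: 12 segments, chained into 1 closed loop(s), length Σ = 7.321637

segments=12 loops=1 length=7.322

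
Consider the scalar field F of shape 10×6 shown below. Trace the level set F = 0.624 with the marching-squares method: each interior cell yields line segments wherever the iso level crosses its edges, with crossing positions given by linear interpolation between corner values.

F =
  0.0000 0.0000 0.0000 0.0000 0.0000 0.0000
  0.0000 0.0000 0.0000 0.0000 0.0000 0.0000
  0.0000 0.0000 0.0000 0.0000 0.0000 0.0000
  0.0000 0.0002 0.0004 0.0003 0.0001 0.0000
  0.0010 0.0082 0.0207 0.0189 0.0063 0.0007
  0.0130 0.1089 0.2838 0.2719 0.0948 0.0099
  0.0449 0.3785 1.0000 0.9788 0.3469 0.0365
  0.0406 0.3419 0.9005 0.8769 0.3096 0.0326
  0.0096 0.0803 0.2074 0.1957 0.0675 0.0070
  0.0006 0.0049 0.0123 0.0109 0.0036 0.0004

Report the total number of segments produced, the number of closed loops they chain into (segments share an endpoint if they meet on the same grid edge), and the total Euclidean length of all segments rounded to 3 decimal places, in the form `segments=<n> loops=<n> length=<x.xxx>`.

cell (5,1): code 0100 → (5.475,2.000)–(6.000,1.395)
cell (5,2): code 1100 → (5.498,3.000)–(5.475,2.000)
cell (5,3): code 1000 → (6.000,3.561)–(5.498,3.000)
cell (6,1): code 0110 → (6.000,1.395)–(7.000,1.505)
cell (6,3): code 1001 → (7.000,3.446)–(6.000,3.561)
cell (7,1): code 0010 → (7.000,1.505)–(7.399,2.000)
cell (7,2): code 0011 → (7.399,2.000)–(7.371,3.000)
cell (7,3): code 0001 → (7.371,3.000)–(7.000,3.446)
total: 8 segments, chained into 1 closed loop(s), length Σ = 6.783355

segments=8 loops=1 length=6.783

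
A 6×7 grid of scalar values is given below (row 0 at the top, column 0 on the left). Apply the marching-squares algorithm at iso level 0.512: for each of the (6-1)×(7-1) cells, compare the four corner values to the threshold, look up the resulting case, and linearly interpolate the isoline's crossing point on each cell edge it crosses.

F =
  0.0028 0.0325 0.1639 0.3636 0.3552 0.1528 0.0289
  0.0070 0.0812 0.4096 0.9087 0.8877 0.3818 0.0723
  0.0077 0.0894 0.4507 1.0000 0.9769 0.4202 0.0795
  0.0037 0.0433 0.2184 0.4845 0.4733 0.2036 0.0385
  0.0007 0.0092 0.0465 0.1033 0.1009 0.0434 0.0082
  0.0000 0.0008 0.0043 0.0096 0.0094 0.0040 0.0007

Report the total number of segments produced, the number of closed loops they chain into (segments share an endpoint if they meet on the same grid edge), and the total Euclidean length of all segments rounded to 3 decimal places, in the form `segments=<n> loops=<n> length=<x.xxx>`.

segments=8 loops=1 length=8.654

cell (0,2): code 0100 → (0.272,3.000)–(1.000,2.205)
cell (0,3): code 1100 → (0.294,4.000)–(0.272,3.000)
cell (0,4): code 1000 → (1.000,4.743)–(0.294,4.000)
cell (1,2): code 0110 → (1.000,2.205)–(2.000,2.112)
cell (1,4): code 1001 → (2.000,4.835)–(1.000,4.743)
cell (2,2): code 0010 → (2.000,2.112)–(2.947,3.000)
cell (2,3): code 0011 → (2.947,3.000)–(2.923,4.000)
cell (2,4): code 0001 → (2.923,4.000)–(2.000,4.835)
total: 8 segments, chained into 1 closed loop(s), length Σ = 8.654250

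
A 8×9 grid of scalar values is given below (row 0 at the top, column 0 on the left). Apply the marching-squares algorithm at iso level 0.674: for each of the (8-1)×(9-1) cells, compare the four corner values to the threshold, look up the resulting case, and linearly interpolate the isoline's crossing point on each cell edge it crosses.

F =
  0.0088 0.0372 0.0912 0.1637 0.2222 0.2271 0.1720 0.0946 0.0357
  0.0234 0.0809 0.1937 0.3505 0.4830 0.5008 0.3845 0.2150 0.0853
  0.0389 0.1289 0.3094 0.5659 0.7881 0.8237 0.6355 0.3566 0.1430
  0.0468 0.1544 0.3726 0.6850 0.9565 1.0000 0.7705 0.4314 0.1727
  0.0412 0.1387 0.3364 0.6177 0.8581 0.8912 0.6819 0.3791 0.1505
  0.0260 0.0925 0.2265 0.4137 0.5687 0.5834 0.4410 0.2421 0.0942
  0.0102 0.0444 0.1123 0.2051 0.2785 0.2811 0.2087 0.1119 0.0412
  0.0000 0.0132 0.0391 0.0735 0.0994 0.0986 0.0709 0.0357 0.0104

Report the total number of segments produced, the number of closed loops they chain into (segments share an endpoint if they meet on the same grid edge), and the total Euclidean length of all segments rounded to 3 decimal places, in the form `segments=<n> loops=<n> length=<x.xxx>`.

cell (1,3): code 0100 → (1.626,4.000)–(2.000,3.486)
cell (1,4): code 1100 → (1.536,5.000)–(1.626,4.000)
cell (1,5): code 1000 → (2.000,5.795)–(1.536,5.000)
cell (2,2): code 0100 → (2.908,3.000)–(3.000,2.965)
cell (2,3): code 1110 → (2.000,3.486)–(2.908,3.000)
cell (2,5): code 1101 → (2.285,6.000)–(2.000,5.795)
cell (2,6): code 1000 → (3.000,6.285)–(2.285,6.000)
cell (3,2): code 0010 → (3.000,2.965)–(3.163,3.000)
cell (3,3): code 0111 → (3.163,3.000)–(4.000,3.234)
cell (3,6): code 1001 → (4.000,6.026)–(3.000,6.285)
cell (4,3): code 0010 → (4.000,3.234)–(4.636,4.000)
cell (4,4): code 0011 → (4.636,4.000)–(4.706,5.000)
cell (4,5): code 0011 → (4.706,5.000)–(4.033,6.000)
cell (4,6): code 0001 → (4.033,6.000)–(4.000,6.026)
total: 14 segments, chained into 1 closed loop(s), length Σ = 10.122884

segments=14 loops=1 length=10.123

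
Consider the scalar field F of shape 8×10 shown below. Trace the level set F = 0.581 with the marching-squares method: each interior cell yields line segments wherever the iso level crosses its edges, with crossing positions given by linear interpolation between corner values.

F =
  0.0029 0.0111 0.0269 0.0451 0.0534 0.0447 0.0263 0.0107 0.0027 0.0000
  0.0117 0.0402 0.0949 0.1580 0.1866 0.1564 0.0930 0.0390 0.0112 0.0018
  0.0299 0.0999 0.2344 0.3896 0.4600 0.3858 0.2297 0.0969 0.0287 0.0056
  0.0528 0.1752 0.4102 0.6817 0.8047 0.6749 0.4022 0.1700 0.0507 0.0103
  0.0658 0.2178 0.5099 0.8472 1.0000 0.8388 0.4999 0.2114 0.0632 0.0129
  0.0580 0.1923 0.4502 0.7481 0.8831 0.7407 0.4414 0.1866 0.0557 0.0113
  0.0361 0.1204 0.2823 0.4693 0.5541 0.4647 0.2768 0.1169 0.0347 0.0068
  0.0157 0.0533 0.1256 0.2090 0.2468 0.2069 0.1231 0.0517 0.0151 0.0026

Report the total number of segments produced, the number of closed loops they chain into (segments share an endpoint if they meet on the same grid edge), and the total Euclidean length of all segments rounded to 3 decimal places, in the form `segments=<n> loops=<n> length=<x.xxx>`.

segments=12 loops=1 length=11.008

cell (2,2): code 0100 → (2.655,3.000)–(3.000,2.629)
cell (2,3): code 1100 → (2.351,4.000)–(2.655,3.000)
cell (2,4): code 1100 → (2.675,5.000)–(2.351,4.000)
cell (2,5): code 1000 → (3.000,5.344)–(2.675,5.000)
cell (3,2): code 0110 → (3.000,2.629)–(4.000,2.211)
cell (3,5): code 1001 → (4.000,5.761)–(3.000,5.344)
cell (4,2): code 0110 → (4.000,2.211)–(5.000,2.439)
cell (4,5): code 1001 → (5.000,5.534)–(4.000,5.761)
cell (5,2): code 0010 → (5.000,2.439)–(5.599,3.000)
cell (5,3): code 0011 → (5.599,3.000)–(5.918,4.000)
cell (5,4): code 0011 → (5.918,4.000)–(5.579,5.000)
cell (5,5): code 0001 → (5.579,5.000)–(5.000,5.534)
total: 12 segments, chained into 1 closed loop(s), length Σ = 11.008276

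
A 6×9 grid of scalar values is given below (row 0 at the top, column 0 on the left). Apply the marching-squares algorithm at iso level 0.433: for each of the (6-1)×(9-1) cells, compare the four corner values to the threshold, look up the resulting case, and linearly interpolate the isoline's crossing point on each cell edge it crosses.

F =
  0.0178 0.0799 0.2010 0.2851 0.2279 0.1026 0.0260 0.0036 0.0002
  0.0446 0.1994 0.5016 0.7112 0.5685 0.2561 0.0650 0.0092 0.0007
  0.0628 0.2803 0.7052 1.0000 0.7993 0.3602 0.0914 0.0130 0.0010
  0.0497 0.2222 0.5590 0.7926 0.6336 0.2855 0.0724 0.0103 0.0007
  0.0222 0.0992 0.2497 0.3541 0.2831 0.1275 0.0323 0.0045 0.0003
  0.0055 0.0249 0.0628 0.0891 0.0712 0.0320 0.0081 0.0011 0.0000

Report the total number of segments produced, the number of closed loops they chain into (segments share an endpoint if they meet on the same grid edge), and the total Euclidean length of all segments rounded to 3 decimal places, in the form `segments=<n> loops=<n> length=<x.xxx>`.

cell (0,1): code 0100 → (0.772,2.000)–(1.000,1.773)
cell (0,2): code 1100 → (0.347,3.000)–(0.772,2.000)
cell (0,3): code 1100 → (0.602,4.000)–(0.347,3.000)
cell (0,4): code 1000 → (1.000,4.434)–(0.602,4.000)
cell (1,1): code 0110 → (1.000,1.773)–(2.000,1.359)
cell (1,4): code 1001 → (2.000,4.834)–(1.000,4.434)
cell (2,1): code 0110 → (2.000,1.359)–(3.000,1.626)
cell (2,4): code 1001 → (3.000,4.576)–(2.000,4.834)
cell (3,1): code 0010 → (3.000,1.626)–(3.407,2.000)
cell (3,2): code 0011 → (3.407,2.000)–(3.820,3.000)
cell (3,3): code 0011 → (3.820,3.000)–(3.572,4.000)
cell (3,4): code 0001 → (3.572,4.000)–(3.000,4.576)
total: 12 segments, chained into 1 closed loop(s), length Σ = 10.733227

segments=12 loops=1 length=10.733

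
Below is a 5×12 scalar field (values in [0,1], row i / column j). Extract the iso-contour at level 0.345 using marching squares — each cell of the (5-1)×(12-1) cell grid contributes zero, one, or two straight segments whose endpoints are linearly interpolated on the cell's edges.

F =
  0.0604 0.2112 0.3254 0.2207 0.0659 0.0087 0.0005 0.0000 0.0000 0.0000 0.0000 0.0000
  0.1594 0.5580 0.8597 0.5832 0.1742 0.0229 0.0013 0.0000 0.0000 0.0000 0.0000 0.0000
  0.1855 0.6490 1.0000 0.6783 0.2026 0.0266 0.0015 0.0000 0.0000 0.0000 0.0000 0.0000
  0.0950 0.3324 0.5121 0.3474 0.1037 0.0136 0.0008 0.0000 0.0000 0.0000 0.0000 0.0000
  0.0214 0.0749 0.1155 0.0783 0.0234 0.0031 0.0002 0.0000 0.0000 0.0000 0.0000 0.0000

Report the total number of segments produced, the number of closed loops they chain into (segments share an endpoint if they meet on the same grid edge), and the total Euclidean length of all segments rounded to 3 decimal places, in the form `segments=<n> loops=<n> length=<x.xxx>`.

segments=12 loops=1 length=10.386

cell (0,0): code 0100 → (0.386,1.000)–(1.000,0.466)
cell (0,1): code 1100 → (0.037,2.000)–(0.386,1.000)
cell (0,2): code 1100 → (0.343,3.000)–(0.037,2.000)
cell (0,3): code 1000 → (1.000,3.582)–(0.343,3.000)
cell (1,0): code 0110 → (1.000,0.466)–(2.000,0.344)
cell (1,3): code 1001 → (2.000,3.701)–(1.000,3.582)
cell (2,0): code 0010 → (2.000,0.344)–(2.960,1.000)
cell (2,1): code 0111 → (2.960,1.000)–(3.000,1.070)
cell (2,3): code 1001 → (3.000,3.010)–(2.000,3.701)
cell (3,1): code 0010 → (3.000,1.070)–(3.421,2.000)
cell (3,2): code 0011 → (3.421,2.000)–(3.009,3.000)
cell (3,3): code 0001 → (3.009,3.000)–(3.000,3.010)
total: 12 segments, chained into 1 closed loop(s), length Σ = 10.386240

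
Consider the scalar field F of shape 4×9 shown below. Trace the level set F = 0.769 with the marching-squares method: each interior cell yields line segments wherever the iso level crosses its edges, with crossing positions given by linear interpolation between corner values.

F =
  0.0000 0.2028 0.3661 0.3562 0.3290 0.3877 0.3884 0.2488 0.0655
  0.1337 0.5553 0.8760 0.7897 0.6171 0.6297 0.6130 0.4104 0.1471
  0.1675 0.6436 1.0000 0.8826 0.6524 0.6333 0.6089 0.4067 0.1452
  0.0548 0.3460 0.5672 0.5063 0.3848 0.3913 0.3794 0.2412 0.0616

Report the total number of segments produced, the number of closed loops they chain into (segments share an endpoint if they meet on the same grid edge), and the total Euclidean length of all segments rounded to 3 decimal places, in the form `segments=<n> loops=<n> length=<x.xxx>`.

cell (0,1): code 0100 → (0.790,2.000)–(1.000,1.666)
cell (0,2): code 1100 → (0.952,3.000)–(0.790,2.000)
cell (0,3): code 1000 → (1.000,3.120)–(0.952,3.000)
cell (1,1): code 0110 → (1.000,1.666)–(2.000,1.352)
cell (1,3): code 1001 → (2.000,3.493)–(1.000,3.120)
cell (2,1): code 0010 → (2.000,1.352)–(2.534,2.000)
cell (2,2): code 0011 → (2.534,2.000)–(2.302,3.000)
cell (2,3): code 0001 → (2.302,3.000)–(2.000,3.493)
total: 8 segments, chained into 1 closed loop(s), length Σ = 6.096721

segments=8 loops=1 length=6.097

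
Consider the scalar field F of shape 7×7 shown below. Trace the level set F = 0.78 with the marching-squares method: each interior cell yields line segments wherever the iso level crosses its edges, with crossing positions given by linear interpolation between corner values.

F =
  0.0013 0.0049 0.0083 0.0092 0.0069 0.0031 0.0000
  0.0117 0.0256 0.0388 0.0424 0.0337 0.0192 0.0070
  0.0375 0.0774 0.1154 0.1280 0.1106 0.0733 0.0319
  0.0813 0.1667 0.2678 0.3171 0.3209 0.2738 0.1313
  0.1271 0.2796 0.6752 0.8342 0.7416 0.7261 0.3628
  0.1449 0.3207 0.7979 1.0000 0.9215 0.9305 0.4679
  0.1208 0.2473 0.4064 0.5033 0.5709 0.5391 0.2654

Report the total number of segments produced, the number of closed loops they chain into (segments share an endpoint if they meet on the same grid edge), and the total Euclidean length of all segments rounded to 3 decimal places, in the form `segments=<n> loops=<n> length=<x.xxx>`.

segments=12 loops=1 length=8.093

cell (3,2): code 0100 → (3.895,3.000)–(4.000,2.659)
cell (3,3): code 1000 → (4.000,3.585)–(3.895,3.000)
cell (4,1): code 0100 → (4.854,2.000)–(5.000,1.962)
cell (4,2): code 1110 → (4.000,2.659)–(4.854,2.000)
cell (4,3): code 1101 → (4.213,4.000)–(4.000,3.585)
cell (4,4): code 1100 → (4.264,5.000)–(4.213,4.000)
cell (4,5): code 1000 → (5.000,5.325)–(4.264,5.000)
cell (5,1): code 0010 → (5.000,1.962)–(5.046,2.000)
cell (5,2): code 0011 → (5.046,2.000)–(5.443,3.000)
cell (5,3): code 0011 → (5.443,3.000)–(5.404,4.000)
cell (5,4): code 0011 → (5.404,4.000)–(5.385,5.000)
cell (5,5): code 0001 → (5.385,5.000)–(5.000,5.325)
total: 12 segments, chained into 1 closed loop(s), length Σ = 8.093158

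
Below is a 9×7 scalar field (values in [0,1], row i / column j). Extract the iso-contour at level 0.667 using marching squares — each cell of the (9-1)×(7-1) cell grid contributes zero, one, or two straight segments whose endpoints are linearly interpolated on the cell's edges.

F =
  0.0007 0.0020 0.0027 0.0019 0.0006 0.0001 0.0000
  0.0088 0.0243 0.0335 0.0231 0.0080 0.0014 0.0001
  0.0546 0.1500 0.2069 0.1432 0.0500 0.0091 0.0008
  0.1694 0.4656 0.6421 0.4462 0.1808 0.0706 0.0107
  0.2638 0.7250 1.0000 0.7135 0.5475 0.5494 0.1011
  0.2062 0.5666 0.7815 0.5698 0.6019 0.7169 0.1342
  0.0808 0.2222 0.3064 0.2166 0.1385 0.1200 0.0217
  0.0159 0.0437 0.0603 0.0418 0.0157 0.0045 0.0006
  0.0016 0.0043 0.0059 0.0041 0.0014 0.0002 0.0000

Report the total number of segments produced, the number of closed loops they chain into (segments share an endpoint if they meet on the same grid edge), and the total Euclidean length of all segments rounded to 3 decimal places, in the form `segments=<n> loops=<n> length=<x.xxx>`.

cell (3,0): code 0100 → (3.776,1.000)–(4.000,0.874)
cell (3,1): code 1100 → (3.070,2.000)–(3.776,1.000)
cell (3,2): code 1100 → (3.826,3.000)–(3.070,2.000)
cell (3,3): code 1000 → (4.000,3.280)–(3.826,3.000)
cell (4,0): code 0010 → (4.000,0.874)–(4.366,1.000)
cell (4,1): code 0111 → (4.366,1.000)–(5.000,1.467)
cell (4,2): code 1011 → (5.000,2.541)–(4.324,3.000)
cell (4,3): code 0001 → (4.324,3.000)–(4.000,3.280)
cell (4,4): code 0100 → (4.702,5.000)–(5.000,4.566)
cell (4,5): code 1000 → (5.000,5.086)–(4.702,5.000)
cell (5,1): code 0010 → (5.000,1.467)–(5.241,2.000)
cell (5,2): code 0001 → (5.241,2.000)–(5.000,2.541)
cell (5,4): code 0010 → (5.000,4.566)–(5.084,5.000)
cell (5,5): code 0001 → (5.084,5.000)–(5.000,5.086)
total: 14 segments, chained into 2 closed loop(s), length Σ = 8.059619

segments=14 loops=2 length=8.060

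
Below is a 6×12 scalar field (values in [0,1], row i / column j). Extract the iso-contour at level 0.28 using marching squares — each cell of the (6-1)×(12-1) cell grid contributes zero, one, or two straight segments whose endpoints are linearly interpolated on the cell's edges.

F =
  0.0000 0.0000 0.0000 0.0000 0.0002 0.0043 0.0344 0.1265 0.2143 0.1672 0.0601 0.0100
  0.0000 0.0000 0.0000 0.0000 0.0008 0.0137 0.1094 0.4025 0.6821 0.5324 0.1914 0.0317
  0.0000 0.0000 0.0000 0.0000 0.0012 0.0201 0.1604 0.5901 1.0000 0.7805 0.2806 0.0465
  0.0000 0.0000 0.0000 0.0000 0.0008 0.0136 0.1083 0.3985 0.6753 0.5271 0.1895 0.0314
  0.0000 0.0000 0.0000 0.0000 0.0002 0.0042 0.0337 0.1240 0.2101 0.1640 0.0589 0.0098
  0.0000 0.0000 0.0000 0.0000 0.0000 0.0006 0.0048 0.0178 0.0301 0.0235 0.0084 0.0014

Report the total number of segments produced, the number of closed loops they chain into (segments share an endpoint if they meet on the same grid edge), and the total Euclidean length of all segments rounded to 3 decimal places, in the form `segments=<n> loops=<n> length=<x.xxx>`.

cell (0,6): code 0100 → (0.556,7.000)–(1.000,6.582)
cell (0,7): code 1100 → (0.140,8.000)–(0.556,7.000)
cell (0,8): code 1100 → (0.309,9.000)–(0.140,8.000)
cell (0,9): code 1000 → (1.000,9.740)–(0.309,9.000)
cell (1,6): code 0110 → (1.000,6.582)–(2.000,6.278)
cell (1,9): code 1101 → (1.993,10.000)–(1.000,9.740)
cell (1,10): code 1000 → (2.000,10.003)–(1.993,10.000)
cell (2,6): code 0110 → (2.000,6.278)–(3.000,6.592)
cell (2,9): code 1011 → (3.000,9.732)–(2.007,10.000)
cell (2,10): code 0001 → (2.007,10.000)–(2.000,10.003)
cell (3,6): code 0010 → (3.000,6.592)–(3.432,7.000)
cell (3,7): code 0011 → (3.432,7.000)–(3.850,8.000)
cell (3,8): code 0011 → (3.850,8.000)–(3.681,9.000)
cell (3,9): code 0001 → (3.681,9.000)–(3.000,9.732)
total: 14 segments, chained into 1 closed loop(s), length Σ = 11.574056

segments=14 loops=1 length=11.574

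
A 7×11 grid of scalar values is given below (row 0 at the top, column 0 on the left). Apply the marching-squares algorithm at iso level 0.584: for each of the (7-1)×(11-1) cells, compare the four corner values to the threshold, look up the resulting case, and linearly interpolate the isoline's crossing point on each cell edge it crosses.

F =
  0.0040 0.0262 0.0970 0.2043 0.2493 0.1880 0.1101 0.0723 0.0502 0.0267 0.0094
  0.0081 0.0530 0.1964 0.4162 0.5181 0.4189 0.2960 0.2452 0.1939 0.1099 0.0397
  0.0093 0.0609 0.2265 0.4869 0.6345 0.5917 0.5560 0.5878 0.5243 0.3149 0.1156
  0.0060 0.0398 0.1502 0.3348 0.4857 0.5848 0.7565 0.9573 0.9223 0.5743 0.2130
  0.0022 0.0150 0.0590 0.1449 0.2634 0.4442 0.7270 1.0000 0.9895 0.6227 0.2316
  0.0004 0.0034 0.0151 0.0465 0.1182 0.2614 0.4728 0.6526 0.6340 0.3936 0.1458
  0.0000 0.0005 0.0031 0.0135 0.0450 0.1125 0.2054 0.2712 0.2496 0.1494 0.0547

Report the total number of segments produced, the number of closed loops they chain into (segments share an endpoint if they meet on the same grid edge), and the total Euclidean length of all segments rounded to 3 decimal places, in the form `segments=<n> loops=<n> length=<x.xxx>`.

cell (1,3): code 0100 → (1.566,4.000)–(2.000,3.658)
cell (1,4): code 1100 → (1.955,5.000)–(1.566,4.000)
cell (1,5): code 1000 → (2.000,5.216)–(1.955,5.000)
cell (1,6): code 0100 → (1.989,7.000)–(2.000,6.881)
cell (1,7): code 1000 → (2.000,7.060)–(1.989,7.000)
cell (2,3): code 0010 → (2.000,3.658)–(2.339,4.000)
cell (2,4): code 0111 → (2.339,4.000)–(3.000,4.992)
cell (2,5): code 1101 → (2.140,6.000)–(2.000,5.216)
cell (2,6): code 1110 → (2.000,6.881)–(2.140,6.000)
cell (2,7): code 1101 → (2.150,8.000)–(2.000,7.060)
cell (2,8): code 1000 → (3.000,8.972)–(2.150,8.000)
cell (3,4): code 0010 → (3.000,4.992)–(3.006,5.000)
cell (3,5): code 0111 → (3.006,5.000)–(4.000,5.494)
cell (3,8): code 1101 → (3.200,9.000)–(3.000,8.972)
cell (3,9): code 1000 → (4.000,9.099)–(3.200,9.000)
cell (4,5): code 0010 → (4.000,5.494)–(4.563,6.000)
cell (4,6): code 0111 → (4.563,6.000)–(5.000,6.618)
cell (4,8): code 1011 → (5.000,8.208)–(4.169,9.000)
cell (4,9): code 0001 → (4.169,9.000)–(4.000,9.099)
cell (5,6): code 0010 → (5.000,6.618)–(5.180,7.000)
cell (5,7): code 0011 → (5.180,7.000)–(5.130,8.000)
cell (5,8): code 0001 → (5.130,8.000)–(5.000,8.208)
total: 22 segments, chained into 1 closed loop(s), length Σ = 14.286391

segments=22 loops=1 length=14.286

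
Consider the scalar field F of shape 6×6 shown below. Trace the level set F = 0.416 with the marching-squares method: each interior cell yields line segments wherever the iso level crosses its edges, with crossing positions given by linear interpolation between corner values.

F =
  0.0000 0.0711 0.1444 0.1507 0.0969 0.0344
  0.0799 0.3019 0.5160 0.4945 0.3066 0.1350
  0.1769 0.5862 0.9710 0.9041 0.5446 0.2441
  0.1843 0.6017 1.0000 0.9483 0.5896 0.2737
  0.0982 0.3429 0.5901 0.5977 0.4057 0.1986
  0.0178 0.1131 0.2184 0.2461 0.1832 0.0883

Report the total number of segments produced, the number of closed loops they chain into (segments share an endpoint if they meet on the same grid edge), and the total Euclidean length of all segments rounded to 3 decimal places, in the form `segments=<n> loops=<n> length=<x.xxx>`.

cell (0,1): code 0100 → (0.731,2.000)–(1.000,1.533)
cell (0,2): code 1100 → (0.772,3.000)–(0.731,2.000)
cell (0,3): code 1000 → (1.000,3.418)–(0.772,3.000)
cell (1,0): code 0100 → (1.401,1.000)–(2.000,0.584)
cell (1,1): code 1110 → (1.000,1.533)–(1.401,1.000)
cell (1,3): code 1101 → (1.460,4.000)–(1.000,3.418)
cell (1,4): code 1000 → (2.000,4.428)–(1.460,4.000)
cell (2,0): code 0110 → (2.000,0.584)–(3.000,0.555)
cell (2,4): code 1001 → (3.000,4.550)–(2.000,4.428)
cell (3,0): code 0010 → (3.000,0.555)–(3.718,1.000)
cell (3,1): code 0111 → (3.718,1.000)–(4.000,1.296)
cell (3,3): code 1011 → (4.000,3.946)–(3.944,4.000)
cell (3,4): code 0001 → (3.944,4.000)–(3.000,4.550)
cell (4,1): code 0010 → (4.000,1.296)–(4.468,2.000)
cell (4,2): code 0011 → (4.468,2.000)–(4.517,3.000)
cell (4,3): code 0001 → (4.517,3.000)–(4.000,3.946)
total: 16 segments, chained into 1 closed loop(s), length Σ = 12.199227

segments=16 loops=1 length=12.199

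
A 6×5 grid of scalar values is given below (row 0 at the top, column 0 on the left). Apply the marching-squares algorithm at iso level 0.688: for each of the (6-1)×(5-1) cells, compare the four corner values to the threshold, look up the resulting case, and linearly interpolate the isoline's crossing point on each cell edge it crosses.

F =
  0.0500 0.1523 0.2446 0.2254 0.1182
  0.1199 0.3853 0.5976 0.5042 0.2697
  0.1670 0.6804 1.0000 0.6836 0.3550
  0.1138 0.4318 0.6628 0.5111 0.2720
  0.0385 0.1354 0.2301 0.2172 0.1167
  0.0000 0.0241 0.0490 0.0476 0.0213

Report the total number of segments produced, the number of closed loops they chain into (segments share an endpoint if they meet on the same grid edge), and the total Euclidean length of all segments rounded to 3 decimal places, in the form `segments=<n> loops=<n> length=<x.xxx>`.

segments=4 loops=1 length=5.198

cell (1,1): code 0100 → (1.225,2.000)–(2.000,1.024)
cell (1,2): code 1000 → (2.000,2.986)–(1.225,2.000)
cell (2,1): code 0010 → (2.000,1.024)–(2.925,2.000)
cell (2,2): code 0001 → (2.925,2.000)–(2.000,2.986)
total: 4 segments, chained into 1 closed loop(s), length Σ = 5.198331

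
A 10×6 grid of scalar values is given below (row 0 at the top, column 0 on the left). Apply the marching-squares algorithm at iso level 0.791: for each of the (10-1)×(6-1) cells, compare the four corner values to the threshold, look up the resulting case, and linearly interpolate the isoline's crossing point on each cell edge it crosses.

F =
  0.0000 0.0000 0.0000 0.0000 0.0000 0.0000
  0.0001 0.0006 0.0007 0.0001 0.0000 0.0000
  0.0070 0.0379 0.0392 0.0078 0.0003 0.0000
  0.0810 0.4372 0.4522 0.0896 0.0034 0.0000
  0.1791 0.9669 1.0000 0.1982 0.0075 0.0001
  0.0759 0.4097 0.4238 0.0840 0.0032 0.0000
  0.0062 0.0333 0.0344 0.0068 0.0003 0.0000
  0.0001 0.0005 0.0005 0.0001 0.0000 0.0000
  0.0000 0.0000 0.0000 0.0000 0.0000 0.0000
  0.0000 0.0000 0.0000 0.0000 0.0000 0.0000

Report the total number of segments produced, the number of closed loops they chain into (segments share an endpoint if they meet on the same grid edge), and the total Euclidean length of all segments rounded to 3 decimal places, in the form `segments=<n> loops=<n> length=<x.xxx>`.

segments=6 loops=1 length=3.698

cell (3,0): code 0100 → (3.668,1.000)–(4.000,0.777)
cell (3,1): code 1100 → (3.618,2.000)–(3.668,1.000)
cell (3,2): code 1000 → (4.000,2.261)–(3.618,2.000)
cell (4,0): code 0010 → (4.000,0.777)–(4.316,1.000)
cell (4,1): code 0011 → (4.316,1.000)–(4.363,2.000)
cell (4,2): code 0001 → (4.363,2.000)–(4.000,2.261)
total: 6 segments, chained into 1 closed loop(s), length Σ = 3.697891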